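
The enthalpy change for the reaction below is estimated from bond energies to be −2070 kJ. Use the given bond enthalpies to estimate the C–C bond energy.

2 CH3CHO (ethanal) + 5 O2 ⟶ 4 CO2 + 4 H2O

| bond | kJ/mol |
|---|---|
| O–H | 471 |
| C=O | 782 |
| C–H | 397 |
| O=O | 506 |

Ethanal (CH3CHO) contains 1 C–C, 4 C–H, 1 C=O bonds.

Let D be the C–C bond energy.
Σ(broken) = 2×D + 8×397 + 2×782 + 5×506 = 7270 + 2D
Σ(formed) = 8×782 + 8×471 = 10024
ΔH = Σ(broken) − Σ(formed) = (7270 + 2D) − (10024) = −2754 + 2D
Setting this equal to −2070 kJ gives 2D = 684, so D = 342 kJ/mol.

D(C–C) ≈ 342 kJ/mol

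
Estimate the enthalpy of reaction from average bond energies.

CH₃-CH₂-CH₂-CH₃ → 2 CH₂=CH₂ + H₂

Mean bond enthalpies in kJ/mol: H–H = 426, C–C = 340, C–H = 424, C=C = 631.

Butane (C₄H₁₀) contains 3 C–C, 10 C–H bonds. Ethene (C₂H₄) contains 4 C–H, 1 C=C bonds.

ΔH ≈ +180 kJ

Bonds broken (reactants):
  C–C: 3 × 340 = 1020
  C–H: 10 × 424 = 4240
  Σ(broken) = 5260 kJ
Bonds formed (products):
  C–H: 8 × 424 = 3392
  C=C: 2 × 631 = 1262
  H–H: 1 × 426 = 426
  Σ(formed) = 5080 kJ
ΔH = Σ(broken) − Σ(formed) = 5260 − 5080 = +180 kJ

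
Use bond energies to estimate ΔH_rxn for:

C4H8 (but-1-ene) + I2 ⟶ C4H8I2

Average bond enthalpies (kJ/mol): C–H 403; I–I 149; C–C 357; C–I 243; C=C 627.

Bonds broken (reactants):
  C–C: 2 × 357 = 714
  C–H: 8 × 403 = 3224
  C=C: 1 × 627 = 627
  I–I: 1 × 149 = 149
  Σ(broken) = 4714 kJ
Bonds formed (products):
  C–C: 3 × 357 = 1071
  C–H: 8 × 403 = 3224
  C–I: 2 × 243 = 486
  Σ(formed) = 4781 kJ
ΔH = Σ(broken) − Σ(formed) = 4714 − 4781 = −67 kJ

ΔH ≈ −67 kJ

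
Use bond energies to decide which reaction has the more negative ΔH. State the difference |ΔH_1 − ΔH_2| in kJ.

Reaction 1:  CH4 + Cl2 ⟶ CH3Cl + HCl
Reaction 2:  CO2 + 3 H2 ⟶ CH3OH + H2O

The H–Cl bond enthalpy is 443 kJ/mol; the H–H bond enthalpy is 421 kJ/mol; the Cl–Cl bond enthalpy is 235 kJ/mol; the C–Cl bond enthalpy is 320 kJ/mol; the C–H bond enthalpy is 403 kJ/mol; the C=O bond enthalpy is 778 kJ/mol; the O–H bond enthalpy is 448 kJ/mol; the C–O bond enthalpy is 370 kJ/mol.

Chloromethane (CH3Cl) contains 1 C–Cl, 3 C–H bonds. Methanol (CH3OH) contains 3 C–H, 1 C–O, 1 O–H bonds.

Reaction 1:
  Bonds broken (reactants):
    C–H: 4 × 403 = 1612
    Cl–Cl: 1 × 235 = 235
    Σ(broken) = 1847 kJ
  Bonds formed (products):
    C–Cl: 1 × 320 = 320
    C–H: 3 × 403 = 1209
    H–Cl: 1 × 443 = 443
    Σ(formed) = 1972 kJ
  ΔH_1 = 1847 − 1972 = −125 kJ
Reaction 2:
  Bonds broken (reactants):
    C=O: 2 × 778 = 1556
    H–H: 3 × 421 = 1263
    Σ(broken) = 2819 kJ
  Bonds formed (products):
    C–H: 3 × 403 = 1209
    C–O: 1 × 370 = 370
    O–H: 3 × 448 = 1344
    Σ(formed) = 2923 kJ
  ΔH_2 = 2819 − 2923 = −104 kJ
ΔH_1 − ΔH_2 = −21 kJ, so reaction 1 has the more negative ΔH; |ΔH_1 − ΔH_2| = 21 kJ.

Reaction 1, by 21 kJ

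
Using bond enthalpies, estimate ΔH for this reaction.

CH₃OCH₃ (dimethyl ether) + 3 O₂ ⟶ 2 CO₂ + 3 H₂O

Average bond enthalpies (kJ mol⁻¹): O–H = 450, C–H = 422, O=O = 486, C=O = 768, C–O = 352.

Bonds broken (reactants):
  C–H: 6 × 422 = 2532
  C–O: 2 × 352 = 704
  O=O: 3 × 486 = 1458
  Σ(broken) = 4694 kJ
Bonds formed (products):
  C=O: 4 × 768 = 3072
  O–H: 6 × 450 = 2700
  Σ(formed) = 5772 kJ
ΔH = Σ(broken) − Σ(formed) = 4694 − 5772 = −1078 kJ

ΔH ≈ −1078 kJ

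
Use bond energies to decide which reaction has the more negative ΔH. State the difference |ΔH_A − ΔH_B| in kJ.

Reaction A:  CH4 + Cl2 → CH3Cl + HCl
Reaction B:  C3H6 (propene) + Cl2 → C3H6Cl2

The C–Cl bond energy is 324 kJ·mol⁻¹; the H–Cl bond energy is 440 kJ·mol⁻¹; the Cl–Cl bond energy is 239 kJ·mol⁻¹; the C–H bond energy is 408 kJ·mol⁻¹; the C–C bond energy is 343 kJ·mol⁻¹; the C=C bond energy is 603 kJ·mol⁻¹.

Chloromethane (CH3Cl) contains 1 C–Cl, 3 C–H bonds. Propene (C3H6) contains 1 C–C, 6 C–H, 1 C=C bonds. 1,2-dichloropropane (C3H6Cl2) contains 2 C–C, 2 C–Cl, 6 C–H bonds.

Reaction A:
  Bonds broken (reactants):
    C–H: 4 × 408 = 1632
    Cl–Cl: 1 × 239 = 239
    Σ(broken) = 1871 kJ
  Bonds formed (products):
    C–Cl: 1 × 324 = 324
    C–H: 3 × 408 = 1224
    H–Cl: 1 × 440 = 440
    Σ(formed) = 1988 kJ
  ΔH_A = 1871 − 1988 = −117 kJ
Reaction B:
  Bonds broken (reactants):
    C–C: 1 × 343 = 343
    C–H: 6 × 408 = 2448
    C=C: 1 × 603 = 603
    Cl–Cl: 1 × 239 = 239
    Σ(broken) = 3633 kJ
  Bonds formed (products):
    C–C: 2 × 343 = 686
    C–Cl: 2 × 324 = 648
    C–H: 6 × 408 = 2448
    Σ(formed) = 3782 kJ
  ΔH_B = 3633 − 3782 = −149 kJ
ΔH_A − ΔH_B = +32 kJ, so reaction B has the more negative ΔH; |ΔH_A − ΔH_B| = 32 kJ.

Reaction B, by 32 kJ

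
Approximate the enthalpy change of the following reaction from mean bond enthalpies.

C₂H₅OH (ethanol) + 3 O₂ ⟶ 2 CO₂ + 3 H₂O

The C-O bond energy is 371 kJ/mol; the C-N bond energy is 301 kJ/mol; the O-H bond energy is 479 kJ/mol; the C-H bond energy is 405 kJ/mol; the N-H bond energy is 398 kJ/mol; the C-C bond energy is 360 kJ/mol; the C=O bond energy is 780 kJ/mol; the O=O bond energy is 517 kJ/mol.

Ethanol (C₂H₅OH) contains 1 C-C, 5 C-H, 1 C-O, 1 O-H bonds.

Bonds broken (reactants):
  C-C: 1 × 360 = 360
  C-H: 5 × 405 = 2025
  C-O: 1 × 371 = 371
  O-H: 1 × 479 = 479
  O=O: 3 × 517 = 1551
  Σ(broken) = 4786 kJ
Bonds formed (products):
  C=O: 4 × 780 = 3120
  O-H: 6 × 479 = 2874
  Σ(formed) = 5994 kJ
ΔH = Σ(broken) − Σ(formed) = 4786 − 5994 = −1208 kJ

ΔH ≈ −1208 kJ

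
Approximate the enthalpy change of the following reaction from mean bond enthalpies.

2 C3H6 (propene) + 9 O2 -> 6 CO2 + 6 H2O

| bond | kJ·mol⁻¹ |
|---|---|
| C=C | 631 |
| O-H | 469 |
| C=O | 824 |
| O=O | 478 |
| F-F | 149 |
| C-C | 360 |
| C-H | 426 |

Bonds broken (reactants):
  C-C: 2 × 360 = 720
  C-H: 12 × 426 = 5112
  C=C: 2 × 631 = 1262
  O=O: 9 × 478 = 4302
  Σ(broken) = 11396 kJ
Bonds formed (products):
  C=O: 12 × 824 = 9888
  O-H: 12 × 469 = 5628
  Σ(formed) = 15516 kJ
ΔH = Σ(broken) − Σ(formed) = 11396 − 15516 = −4120 kJ

ΔH ≈ −4120 kJ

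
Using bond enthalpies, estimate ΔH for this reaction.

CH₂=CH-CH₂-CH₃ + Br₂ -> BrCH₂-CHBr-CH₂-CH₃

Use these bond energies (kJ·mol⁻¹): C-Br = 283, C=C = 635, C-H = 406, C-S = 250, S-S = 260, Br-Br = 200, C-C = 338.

ΔH ≈ −69 kJ

Bonds broken (reactants):
  Br-Br: 1 × 200 = 200
  C-C: 2 × 338 = 676
  C-H: 8 × 406 = 3248
  C=C: 1 × 635 = 635
  Σ(broken) = 4759 kJ
Bonds formed (products):
  C-Br: 2 × 283 = 566
  C-C: 3 × 338 = 1014
  C-H: 8 × 406 = 3248
  Σ(formed) = 4828 kJ
ΔH = Σ(broken) − Σ(formed) = 4759 − 4828 = −69 kJ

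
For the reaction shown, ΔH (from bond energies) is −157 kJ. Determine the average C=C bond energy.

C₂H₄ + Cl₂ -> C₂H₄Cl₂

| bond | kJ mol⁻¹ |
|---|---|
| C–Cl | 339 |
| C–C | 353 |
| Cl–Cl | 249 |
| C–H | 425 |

Let D be the C=C bond energy.
Σ(broken) = 4×425 + 1×D + 1×249 = 1949 + D
Σ(formed) = 1×353 + 2×339 + 4×425 = 2731
ΔH = Σ(broken) − Σ(formed) = (1949 + D) − (2731) = −782 + D
Setting this equal to −157 kJ gives D = 625 kJ/mol.

D(C=C) ≈ 625 kJ/mol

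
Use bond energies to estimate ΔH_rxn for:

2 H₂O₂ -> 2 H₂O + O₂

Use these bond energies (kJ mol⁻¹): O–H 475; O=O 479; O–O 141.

Bonds broken (reactants):
  O–H: 4 × 475 = 1900
  O–O: 2 × 141 = 282
  Σ(broken) = 2182 kJ
Bonds formed (products):
  O–H: 4 × 475 = 1900
  O=O: 1 × 479 = 479
  Σ(formed) = 2379 kJ
ΔH = Σ(broken) − Σ(formed) = 2182 − 2379 = −197 kJ

ΔH ≈ −197 kJ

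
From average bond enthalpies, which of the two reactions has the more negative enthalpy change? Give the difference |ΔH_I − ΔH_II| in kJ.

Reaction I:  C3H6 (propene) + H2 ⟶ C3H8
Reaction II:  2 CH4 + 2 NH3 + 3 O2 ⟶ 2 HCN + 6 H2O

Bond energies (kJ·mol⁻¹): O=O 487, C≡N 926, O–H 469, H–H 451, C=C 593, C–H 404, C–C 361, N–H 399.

Reaction II, by 1076 kJ

Reaction I:
  Bonds broken (reactants):
    C–C: 1 × 361 = 361
    C–H: 6 × 404 = 2424
    C=C: 1 × 593 = 593
    H–H: 1 × 451 = 451
    Σ(broken) = 3829 kJ
  Bonds formed (products):
    C–C: 2 × 361 = 722
    C–H: 8 × 404 = 3232
    Σ(formed) = 3954 kJ
  ΔH_I = 3829 − 3954 = −125 kJ
Reaction II:
  Bonds broken (reactants):
    C–H: 8 × 404 = 3232
    N–H: 6 × 399 = 2394
    O=O: 3 × 487 = 1461
    Σ(broken) = 7087 kJ
  Bonds formed (products):
    C≡N: 2 × 926 = 1852
    C–H: 2 × 404 = 808
    O–H: 12 × 469 = 5628
    Σ(formed) = 8288 kJ
  ΔH_II = 7087 − 8288 = −1201 kJ
ΔH_I − ΔH_II = +1076 kJ, so reaction II has the more negative ΔH; |ΔH_I − ΔH_II| = 1076 kJ.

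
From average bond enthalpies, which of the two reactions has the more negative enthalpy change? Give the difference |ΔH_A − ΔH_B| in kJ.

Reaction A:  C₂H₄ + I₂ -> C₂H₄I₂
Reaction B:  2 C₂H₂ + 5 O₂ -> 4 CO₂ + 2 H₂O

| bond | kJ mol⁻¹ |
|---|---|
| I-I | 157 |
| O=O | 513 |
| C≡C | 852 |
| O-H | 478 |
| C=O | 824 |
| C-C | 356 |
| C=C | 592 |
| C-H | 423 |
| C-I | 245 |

Reaction A:
  Bonds broken (reactants):
    C-H: 4 × 423 = 1692
    C=C: 1 × 592 = 592
    I-I: 1 × 157 = 157
    Σ(broken) = 2441 kJ
  Bonds formed (products):
    C-C: 1 × 356 = 356
    C-H: 4 × 423 = 1692
    C-I: 2 × 245 = 490
    Σ(formed) = 2538 kJ
  ΔH_A = 2441 − 2538 = −97 kJ
Reaction B:
  Bonds broken (reactants):
    C≡C: 2 × 852 = 1704
    C-H: 4 × 423 = 1692
    O=O: 5 × 513 = 2565
    Σ(broken) = 5961 kJ
  Bonds formed (products):
    C=O: 8 × 824 = 6592
    O-H: 4 × 478 = 1912
    Σ(formed) = 8504 kJ
  ΔH_B = 5961 − 8504 = −2543 kJ
ΔH_A − ΔH_B = +2446 kJ, so reaction B has the more negative ΔH; |ΔH_A − ΔH_B| = 2446 kJ.

Reaction B, by 2446 kJ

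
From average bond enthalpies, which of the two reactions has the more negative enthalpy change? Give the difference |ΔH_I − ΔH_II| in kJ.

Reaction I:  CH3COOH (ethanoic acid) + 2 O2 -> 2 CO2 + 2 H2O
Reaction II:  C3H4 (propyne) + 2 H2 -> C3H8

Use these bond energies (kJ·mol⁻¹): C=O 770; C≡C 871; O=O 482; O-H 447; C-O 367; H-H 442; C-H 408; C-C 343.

Reaction I, by 533 kJ

Reaction I:
  Bonds broken (reactants):
    C-C: 1 × 343 = 343
    C-H: 3 × 408 = 1224
    C-O: 1 × 367 = 367
    C=O: 1 × 770 = 770
    O-H: 1 × 447 = 447
    O=O: 2 × 482 = 964
    Σ(broken) = 4115 kJ
  Bonds formed (products):
    C=O: 4 × 770 = 3080
    O-H: 4 × 447 = 1788
    Σ(formed) = 4868 kJ
  ΔH_I = 4115 − 4868 = −753 kJ
Reaction II:
  Bonds broken (reactants):
    C≡C: 1 × 871 = 871
    C-C: 1 × 343 = 343
    C-H: 4 × 408 = 1632
    H-H: 2 × 442 = 884
    Σ(broken) = 3730 kJ
  Bonds formed (products):
    C-C: 2 × 343 = 686
    C-H: 8 × 408 = 3264
    Σ(formed) = 3950 kJ
  ΔH_II = 3730 − 3950 = −220 kJ
ΔH_I − ΔH_II = −533 kJ, so reaction I has the more negative ΔH; |ΔH_I − ΔH_II| = 533 kJ.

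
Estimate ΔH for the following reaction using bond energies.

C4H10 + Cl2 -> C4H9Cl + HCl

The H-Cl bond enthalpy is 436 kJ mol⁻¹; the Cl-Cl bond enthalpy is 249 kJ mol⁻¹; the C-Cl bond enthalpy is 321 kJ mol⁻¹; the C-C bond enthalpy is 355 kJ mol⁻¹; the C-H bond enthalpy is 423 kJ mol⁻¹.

ΔH ≈ −85 kJ

Bonds broken (reactants):
  C-C: 3 × 355 = 1065
  C-H: 10 × 423 = 4230
  Cl-Cl: 1 × 249 = 249
  Σ(broken) = 5544 kJ
Bonds formed (products):
  C-C: 3 × 355 = 1065
  C-Cl: 1 × 321 = 321
  C-H: 9 × 423 = 3807
  H-Cl: 1 × 436 = 436
  Σ(formed) = 5629 kJ
ΔH = Σ(broken) − Σ(formed) = 5544 − 5629 = −85 kJ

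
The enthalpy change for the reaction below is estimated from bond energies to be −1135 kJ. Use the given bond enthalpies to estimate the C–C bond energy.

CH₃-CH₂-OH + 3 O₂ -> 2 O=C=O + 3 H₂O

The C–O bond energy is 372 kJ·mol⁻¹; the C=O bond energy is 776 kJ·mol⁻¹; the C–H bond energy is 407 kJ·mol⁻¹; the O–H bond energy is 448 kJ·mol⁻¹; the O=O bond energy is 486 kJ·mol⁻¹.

D(C–C) ≈ 344 kJ/mol

Let D be the C–C bond energy.
Σ(broken) = 1×D + 5×407 + 1×372 + 1×448 + 3×486 = 4313 + D
Σ(formed) = 4×776 + 6×448 = 5792
ΔH = Σ(broken) − Σ(formed) = (4313 + D) − (5792) = −1479 + D
Setting this equal to −1135 kJ gives D = 344 kJ/mol.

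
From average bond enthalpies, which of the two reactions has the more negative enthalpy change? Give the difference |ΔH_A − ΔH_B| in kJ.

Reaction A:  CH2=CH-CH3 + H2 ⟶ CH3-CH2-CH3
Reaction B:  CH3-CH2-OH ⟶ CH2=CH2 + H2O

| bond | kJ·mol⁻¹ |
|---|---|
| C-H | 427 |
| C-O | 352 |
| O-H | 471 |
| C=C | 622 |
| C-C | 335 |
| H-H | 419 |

Reaction A, by 169 kJ

Reaction A:
  Bonds broken (reactants):
    C-C: 1 × 335 = 335
    C-H: 6 × 427 = 2562
    C=C: 1 × 622 = 622
    H-H: 1 × 419 = 419
    Σ(broken) = 3938 kJ
  Bonds formed (products):
    C-C: 2 × 335 = 670
    C-H: 8 × 427 = 3416
    Σ(formed) = 4086 kJ
  ΔH_A = 3938 − 4086 = −148 kJ
Reaction B:
  Bonds broken (reactants):
    C-C: 1 × 335 = 335
    C-H: 5 × 427 = 2135
    C-O: 1 × 352 = 352
    O-H: 1 × 471 = 471
    Σ(broken) = 3293 kJ
  Bonds formed (products):
    C-H: 4 × 427 = 1708
    C=C: 1 × 622 = 622
    O-H: 2 × 471 = 942
    Σ(formed) = 3272 kJ
  ΔH_B = 3293 − 3272 = +21 kJ
ΔH_A − ΔH_B = −169 kJ, so reaction A has the more negative ΔH; |ΔH_A − ΔH_B| = 169 kJ.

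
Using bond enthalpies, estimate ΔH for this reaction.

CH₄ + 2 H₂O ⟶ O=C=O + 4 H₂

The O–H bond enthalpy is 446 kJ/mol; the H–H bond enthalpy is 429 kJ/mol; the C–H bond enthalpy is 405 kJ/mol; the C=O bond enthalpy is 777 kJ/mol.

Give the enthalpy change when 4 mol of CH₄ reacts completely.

Bonds broken (reactants):
  C–H: 4 × 405 = 1620
  O–H: 4 × 446 = 1784
  Σ(broken) = 3404 kJ
Bonds formed (products):
  C=O: 2 × 777 = 1554
  H–H: 4 × 429 = 1716
  Σ(formed) = 3270 kJ
ΔH = Σ(broken) − Σ(formed) = 3404 − 3270 = +134 kJ
For 4× the reaction as written: 4 × (+134) = +536 kJ

ΔH = +536 kJ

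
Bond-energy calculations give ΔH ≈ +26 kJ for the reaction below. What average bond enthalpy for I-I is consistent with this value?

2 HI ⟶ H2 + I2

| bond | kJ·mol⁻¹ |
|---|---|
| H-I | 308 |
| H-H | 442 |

D(I-I) ≈ 148 kJ/mol

Let D be the I-I bond energy.
Σ(broken) = 2×308 = 616
Σ(formed) = 1×442 + 1×D = 442 + D
ΔH = Σ(broken) − Σ(formed) = (616) − (442 + D) = +174 − D
Setting this equal to +26 kJ gives D = 148 kJ/mol.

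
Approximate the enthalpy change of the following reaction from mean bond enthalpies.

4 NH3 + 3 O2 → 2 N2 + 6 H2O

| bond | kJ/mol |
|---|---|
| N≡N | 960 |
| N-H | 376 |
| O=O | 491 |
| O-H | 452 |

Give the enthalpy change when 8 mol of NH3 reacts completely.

Bonds broken (reactants):
  N-H: 12 × 376 = 4512
  O=O: 3 × 491 = 1473
  Σ(broken) = 5985 kJ
Bonds formed (products):
  N≡N: 2 × 960 = 1920
  O-H: 12 × 452 = 5424
  Σ(formed) = 7344 kJ
ΔH = Σ(broken) − Σ(formed) = 5985 − 7344 = −1359 kJ
For 2× the reaction as written: 2 × (−1359) = −2718 kJ

ΔH = −2718 kJ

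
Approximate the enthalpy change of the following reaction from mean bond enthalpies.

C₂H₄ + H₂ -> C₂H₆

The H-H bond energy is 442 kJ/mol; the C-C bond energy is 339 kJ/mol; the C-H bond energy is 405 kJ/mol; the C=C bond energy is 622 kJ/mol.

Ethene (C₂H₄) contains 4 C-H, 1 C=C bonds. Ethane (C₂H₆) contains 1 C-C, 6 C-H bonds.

ΔH ≈ −85 kJ

Bonds broken (reactants):
  C-H: 4 × 405 = 1620
  C=C: 1 × 622 = 622
  H-H: 1 × 442 = 442
  Σ(broken) = 2684 kJ
Bonds formed (products):
  C-C: 1 × 339 = 339
  C-H: 6 × 405 = 2430
  Σ(formed) = 2769 kJ
ΔH = Σ(broken) − Σ(formed) = 2684 − 2769 = −85 kJ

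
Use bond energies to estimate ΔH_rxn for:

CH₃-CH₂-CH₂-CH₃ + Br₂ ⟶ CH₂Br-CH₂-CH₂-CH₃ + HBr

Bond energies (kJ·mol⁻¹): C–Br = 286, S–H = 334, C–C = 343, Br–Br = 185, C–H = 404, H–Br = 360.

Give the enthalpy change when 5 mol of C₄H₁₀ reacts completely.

ΔH = −285 kJ

Bonds broken (reactants):
  Br–Br: 1 × 185 = 185
  C–C: 3 × 343 = 1029
  C–H: 10 × 404 = 4040
  Σ(broken) = 5254 kJ
Bonds formed (products):
  C–Br: 1 × 286 = 286
  C–C: 3 × 343 = 1029
  C–H: 9 × 404 = 3636
  H–Br: 1 × 360 = 360
  Σ(formed) = 5311 kJ
ΔH = Σ(broken) − Σ(formed) = 5254 − 5311 = −57 kJ
For 5× the reaction as written: 5 × (−57) = −285 kJ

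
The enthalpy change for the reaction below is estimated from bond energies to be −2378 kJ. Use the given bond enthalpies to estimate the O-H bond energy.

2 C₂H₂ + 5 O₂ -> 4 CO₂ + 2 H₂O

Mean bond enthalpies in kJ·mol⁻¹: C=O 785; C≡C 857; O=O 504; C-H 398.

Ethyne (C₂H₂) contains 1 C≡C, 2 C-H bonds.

Let D be the O-H bond energy.
Σ(broken) = 2×857 + 4×398 + 5×504 = 5826
Σ(formed) = 8×785 + 4×D = 6280 + 4D
ΔH = Σ(broken) − Σ(formed) = (5826) − (6280 + 4D) = −454 − 4D
Setting this equal to −2378 kJ gives 4D = 1924, so D = 481 kJ/mol.

D(O-H) ≈ 481 kJ/mol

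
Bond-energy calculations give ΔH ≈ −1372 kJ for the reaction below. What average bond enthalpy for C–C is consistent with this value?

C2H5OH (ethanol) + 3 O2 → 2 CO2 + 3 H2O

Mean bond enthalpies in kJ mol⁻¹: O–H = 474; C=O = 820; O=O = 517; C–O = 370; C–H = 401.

D(C–C) ≈ 352 kJ/mol

Let D be the C–C bond energy.
Σ(broken) = 1×D + 5×401 + 1×370 + 1×474 + 3×517 = 4400 + D
Σ(formed) = 4×820 + 6×474 = 6124
ΔH = Σ(broken) − Σ(formed) = (4400 + D) − (6124) = −1724 + D
Setting this equal to −1372 kJ gives D = 352 kJ/mol.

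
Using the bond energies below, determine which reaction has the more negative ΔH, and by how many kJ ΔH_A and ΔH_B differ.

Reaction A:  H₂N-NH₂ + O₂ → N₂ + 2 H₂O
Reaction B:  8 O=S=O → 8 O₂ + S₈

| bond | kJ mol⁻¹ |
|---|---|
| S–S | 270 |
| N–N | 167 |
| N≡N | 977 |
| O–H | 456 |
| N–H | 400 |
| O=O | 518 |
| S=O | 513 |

Reaction A, by 2420 kJ

Reaction A:
  Bonds broken (reactants):
    N–H: 4 × 400 = 1600
    N–N: 1 × 167 = 167
    O=O: 1 × 518 = 518
    Σ(broken) = 2285 kJ
  Bonds formed (products):
    N≡N: 1 × 977 = 977
    O–H: 4 × 456 = 1824
    Σ(formed) = 2801 kJ
  ΔH_A = 2285 − 2801 = −516 kJ
Reaction B:
  Bonds broken (reactants):
    S=O: 16 × 513 = 8208
    Σ(broken) = 8208 kJ
  Bonds formed (products):
    O=O: 8 × 518 = 4144
    S–S: 8 × 270 = 2160
    Σ(formed) = 6304 kJ
  ΔH_B = 8208 − 6304 = +1904 kJ
ΔH_A − ΔH_B = −2420 kJ, so reaction A has the more negative ΔH; |ΔH_A − ΔH_B| = 2420 kJ.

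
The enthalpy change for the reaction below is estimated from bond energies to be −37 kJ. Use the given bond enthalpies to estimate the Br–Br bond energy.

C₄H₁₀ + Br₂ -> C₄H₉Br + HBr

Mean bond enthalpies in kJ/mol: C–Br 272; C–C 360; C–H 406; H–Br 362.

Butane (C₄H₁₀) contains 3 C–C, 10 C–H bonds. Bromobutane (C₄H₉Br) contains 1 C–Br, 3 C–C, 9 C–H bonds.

D(Br–Br) ≈ 191 kJ/mol

Let D be the Br–Br bond energy.
Σ(broken) = 1×D + 3×360 + 10×406 = 5140 + D
Σ(formed) = 1×272 + 3×360 + 9×406 + 1×362 = 5368
ΔH = Σ(broken) − Σ(formed) = (5140 + D) − (5368) = −228 + D
Setting this equal to −37 kJ gives D = 191 kJ/mol.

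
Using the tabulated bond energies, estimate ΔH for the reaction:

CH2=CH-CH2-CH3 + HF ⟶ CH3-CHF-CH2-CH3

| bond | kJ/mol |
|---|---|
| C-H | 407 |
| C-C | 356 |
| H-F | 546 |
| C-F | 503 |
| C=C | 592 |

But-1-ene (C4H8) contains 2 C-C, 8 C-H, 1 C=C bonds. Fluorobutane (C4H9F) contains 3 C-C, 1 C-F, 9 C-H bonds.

Bonds broken (reactants):
  C-C: 2 × 356 = 712
  C-H: 8 × 407 = 3256
  C=C: 1 × 592 = 592
  H-F: 1 × 546 = 546
  Σ(broken) = 5106 kJ
Bonds formed (products):
  C-C: 3 × 356 = 1068
  C-F: 1 × 503 = 503
  C-H: 9 × 407 = 3663
  Σ(formed) = 5234 kJ
ΔH = Σ(broken) − Σ(formed) = 5106 − 5234 = −128 kJ

ΔH ≈ −128 kJ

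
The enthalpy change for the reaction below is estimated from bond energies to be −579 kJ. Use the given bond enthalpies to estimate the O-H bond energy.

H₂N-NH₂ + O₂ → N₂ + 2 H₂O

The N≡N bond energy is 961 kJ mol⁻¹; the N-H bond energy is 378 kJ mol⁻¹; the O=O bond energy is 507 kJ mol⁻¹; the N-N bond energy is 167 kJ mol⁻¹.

Let D be the O-H bond energy.
Σ(broken) = 4×378 + 1×167 + 1×507 = 2186
Σ(formed) = 1×961 + 4×D = 961 + 4D
ΔH = Σ(broken) − Σ(formed) = (2186) − (961 + 4D) = +1225 − 4D
Setting this equal to −579 kJ gives 4D = 1804, so D = 451 kJ/mol.

D(O-H) ≈ 451 kJ/mol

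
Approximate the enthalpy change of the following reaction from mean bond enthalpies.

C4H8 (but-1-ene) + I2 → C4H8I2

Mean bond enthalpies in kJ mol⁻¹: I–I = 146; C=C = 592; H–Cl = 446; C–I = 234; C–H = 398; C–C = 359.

ΔH ≈ −89 kJ

Bonds broken (reactants):
  C–C: 2 × 359 = 718
  C–H: 8 × 398 = 3184
  C=C: 1 × 592 = 592
  I–I: 1 × 146 = 146
  Σ(broken) = 4640 kJ
Bonds formed (products):
  C–C: 3 × 359 = 1077
  C–H: 8 × 398 = 3184
  C–I: 2 × 234 = 468
  Σ(formed) = 4729 kJ
ΔH = Σ(broken) − Σ(formed) = 4640 − 4729 = −89 kJ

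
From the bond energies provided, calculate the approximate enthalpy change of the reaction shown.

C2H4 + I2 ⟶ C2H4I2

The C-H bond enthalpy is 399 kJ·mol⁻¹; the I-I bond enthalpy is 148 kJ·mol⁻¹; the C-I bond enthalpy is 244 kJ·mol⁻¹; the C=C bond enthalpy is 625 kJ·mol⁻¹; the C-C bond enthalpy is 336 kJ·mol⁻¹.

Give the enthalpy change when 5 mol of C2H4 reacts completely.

Bonds broken (reactants):
  C-H: 4 × 399 = 1596
  C=C: 1 × 625 = 625
  I-I: 1 × 148 = 148
  Σ(broken) = 2369 kJ
Bonds formed (products):
  C-C: 1 × 336 = 336
  C-H: 4 × 399 = 1596
  C-I: 2 × 244 = 488
  Σ(formed) = 2420 kJ
ΔH = Σ(broken) − Σ(formed) = 2369 − 2420 = −51 kJ
For 5× the reaction as written: 5 × (−51) = −255 kJ

ΔH = −255 kJ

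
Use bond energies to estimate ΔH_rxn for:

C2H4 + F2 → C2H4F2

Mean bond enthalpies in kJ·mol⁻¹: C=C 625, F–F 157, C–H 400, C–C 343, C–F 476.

Bonds broken (reactants):
  C–H: 4 × 400 = 1600
  C=C: 1 × 625 = 625
  F–F: 1 × 157 = 157
  Σ(broken) = 2382 kJ
Bonds formed (products):
  C–C: 1 × 343 = 343
  C–F: 2 × 476 = 952
  C–H: 4 × 400 = 1600
  Σ(formed) = 2895 kJ
ΔH = Σ(broken) − Σ(formed) = 2382 − 2895 = −513 kJ

ΔH ≈ −513 kJ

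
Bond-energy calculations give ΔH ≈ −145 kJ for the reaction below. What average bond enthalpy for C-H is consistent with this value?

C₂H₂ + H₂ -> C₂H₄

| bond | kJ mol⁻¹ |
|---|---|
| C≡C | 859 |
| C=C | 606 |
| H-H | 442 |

Let D be the C-H bond energy.
Σ(broken) = 1×859 + 2×D + 1×442 = 1301 + 2D
Σ(formed) = 4×D + 1×606 = 606 + 4D
ΔH = Σ(broken) − Σ(formed) = (1301 + 2D) − (606 + 4D) = +695 − 2D
Setting this equal to −145 kJ gives 2D = 840, so D = 420 kJ/mol.

D(C-H) ≈ 420 kJ/mol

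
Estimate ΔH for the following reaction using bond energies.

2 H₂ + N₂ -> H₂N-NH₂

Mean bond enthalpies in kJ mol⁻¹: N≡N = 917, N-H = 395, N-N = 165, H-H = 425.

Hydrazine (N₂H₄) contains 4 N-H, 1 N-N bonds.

ΔH ≈ +22 kJ

Bonds broken (reactants):
  H-H: 2 × 425 = 850
  N≡N: 1 × 917 = 917
  Σ(broken) = 1767 kJ
Bonds formed (products):
  N-H: 4 × 395 = 1580
  N-N: 1 × 165 = 165
  Σ(formed) = 1745 kJ
ΔH = Σ(broken) − Σ(formed) = 1767 − 1745 = +22 kJ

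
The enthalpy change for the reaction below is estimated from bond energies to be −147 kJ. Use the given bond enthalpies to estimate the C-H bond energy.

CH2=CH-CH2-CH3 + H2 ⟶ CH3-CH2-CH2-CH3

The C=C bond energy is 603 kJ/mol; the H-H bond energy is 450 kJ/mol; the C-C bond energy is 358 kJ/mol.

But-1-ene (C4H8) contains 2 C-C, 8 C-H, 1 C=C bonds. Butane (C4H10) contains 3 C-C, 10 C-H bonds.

D(C-H) ≈ 421 kJ/mol

Let D be the C-H bond energy.
Σ(broken) = 2×358 + 8×D + 1×603 + 1×450 = 1769 + 8D
Σ(formed) = 3×358 + 10×D = 1074 + 10D
ΔH = Σ(broken) − Σ(formed) = (1769 + 8D) − (1074 + 10D) = +695 − 2D
Setting this equal to −147 kJ gives 2D = 842, so D = 421 kJ/mol.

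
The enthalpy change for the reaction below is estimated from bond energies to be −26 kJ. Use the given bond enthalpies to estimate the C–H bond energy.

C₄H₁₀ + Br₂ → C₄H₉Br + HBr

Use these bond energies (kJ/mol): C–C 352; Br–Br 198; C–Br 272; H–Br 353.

D(C–H) ≈ 401 kJ/mol

Let D be the C–H bond energy.
Σ(broken) = 1×198 + 3×352 + 10×D = 1254 + 10D
Σ(formed) = 1×272 + 3×352 + 9×D + 1×353 = 1681 + 9D
ΔH = Σ(broken) − Σ(formed) = (1254 + 10D) − (1681 + 9D) = −427 + D
Setting this equal to −26 kJ gives D = 401 kJ/mol.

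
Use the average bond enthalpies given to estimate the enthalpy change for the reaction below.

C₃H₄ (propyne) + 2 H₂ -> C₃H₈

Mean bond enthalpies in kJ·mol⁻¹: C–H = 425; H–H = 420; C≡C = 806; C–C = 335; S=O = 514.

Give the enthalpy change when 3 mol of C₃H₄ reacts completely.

Bonds broken (reactants):
  C≡C: 1 × 806 = 806
  C–C: 1 × 335 = 335
  C–H: 4 × 425 = 1700
  H–H: 2 × 420 = 840
  Σ(broken) = 3681 kJ
Bonds formed (products):
  C–C: 2 × 335 = 670
  C–H: 8 × 425 = 3400
  Σ(formed) = 4070 kJ
ΔH = Σ(broken) − Σ(formed) = 3681 − 4070 = −389 kJ
For 3× the reaction as written: 3 × (−389) = −1167 kJ

ΔH = −1167 kJ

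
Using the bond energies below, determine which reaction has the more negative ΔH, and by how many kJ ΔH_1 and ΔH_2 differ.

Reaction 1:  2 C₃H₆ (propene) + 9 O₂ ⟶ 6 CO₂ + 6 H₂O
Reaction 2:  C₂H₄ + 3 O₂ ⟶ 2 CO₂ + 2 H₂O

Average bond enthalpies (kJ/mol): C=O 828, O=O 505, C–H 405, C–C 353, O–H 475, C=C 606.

Reaction 1, by 2842 kJ

Reaction 1:
  Bonds broken (reactants):
    C–C: 2 × 353 = 706
    C–H: 12 × 405 = 4860
    C=C: 2 × 606 = 1212
    O=O: 9 × 505 = 4545
    Σ(broken) = 11323 kJ
  Bonds formed (products):
    C=O: 12 × 828 = 9936
    O–H: 12 × 475 = 5700
    Σ(formed) = 15636 kJ
  ΔH_1 = 11323 − 15636 = −4313 kJ
Reaction 2:
  Bonds broken (reactants):
    C–H: 4 × 405 = 1620
    C=C: 1 × 606 = 606
    O=O: 3 × 505 = 1515
    Σ(broken) = 3741 kJ
  Bonds formed (products):
    C=O: 4 × 828 = 3312
    O–H: 4 × 475 = 1900
    Σ(formed) = 5212 kJ
  ΔH_2 = 3741 − 5212 = −1471 kJ
ΔH_1 − ΔH_2 = −2842 kJ, so reaction 1 has the more negative ΔH; |ΔH_1 − ΔH_2| = 2842 kJ.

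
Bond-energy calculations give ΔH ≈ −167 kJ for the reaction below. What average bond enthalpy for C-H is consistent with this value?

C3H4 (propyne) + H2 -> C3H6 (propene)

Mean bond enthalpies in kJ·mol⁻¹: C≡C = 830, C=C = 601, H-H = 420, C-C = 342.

Let D be the C-H bond energy.
Σ(broken) = 1×830 + 1×342 + 4×D + 1×420 = 1592 + 4D
Σ(formed) = 1×342 + 6×D + 1×601 = 943 + 6D
ΔH = Σ(broken) − Σ(formed) = (1592 + 4D) − (943 + 6D) = +649 − 2D
Setting this equal to −167 kJ gives 2D = 816, so D = 408 kJ/mol.

D(C-H) ≈ 408 kJ/mol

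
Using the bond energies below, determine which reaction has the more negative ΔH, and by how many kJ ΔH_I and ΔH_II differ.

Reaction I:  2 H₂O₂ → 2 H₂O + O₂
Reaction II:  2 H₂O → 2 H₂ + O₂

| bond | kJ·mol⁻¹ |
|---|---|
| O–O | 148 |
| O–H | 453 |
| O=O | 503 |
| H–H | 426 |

Reaction I, by 664 kJ

Reaction I:
  Bonds broken (reactants):
    O–H: 4 × 453 = 1812
    O–O: 2 × 148 = 296
    Σ(broken) = 2108 kJ
  Bonds formed (products):
    O–H: 4 × 453 = 1812
    O=O: 1 × 503 = 503
    Σ(formed) = 2315 kJ
  ΔH_I = 2108 − 2315 = −207 kJ
Reaction II:
  Bonds broken (reactants):
    O–H: 4 × 453 = 1812
    Σ(broken) = 1812 kJ
  Bonds formed (products):
    H–H: 2 × 426 = 852
    O=O: 1 × 503 = 503
    Σ(formed) = 1355 kJ
  ΔH_II = 1812 − 1355 = +457 kJ
ΔH_I − ΔH_II = −664 kJ, so reaction I has the more negative ΔH; |ΔH_I − ΔH_II| = 664 kJ.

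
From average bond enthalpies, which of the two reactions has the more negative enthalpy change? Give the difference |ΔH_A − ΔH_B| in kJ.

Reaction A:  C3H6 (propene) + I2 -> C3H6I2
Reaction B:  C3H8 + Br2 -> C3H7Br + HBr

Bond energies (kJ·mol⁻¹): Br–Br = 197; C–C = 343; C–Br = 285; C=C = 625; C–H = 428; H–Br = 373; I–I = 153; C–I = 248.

Reaction A:
  Bonds broken (reactants):
    C–C: 1 × 343 = 343
    C–H: 6 × 428 = 2568
    C=C: 1 × 625 = 625
    I–I: 1 × 153 = 153
    Σ(broken) = 3689 kJ
  Bonds formed (products):
    C–C: 2 × 343 = 686
    C–H: 6 × 428 = 2568
    C–I: 2 × 248 = 496
    Σ(formed) = 3750 kJ
  ΔH_A = 3689 − 3750 = −61 kJ
Reaction B:
  Bonds broken (reactants):
    Br–Br: 1 × 197 = 197
    C–C: 2 × 343 = 686
    C–H: 8 × 428 = 3424
    Σ(broken) = 4307 kJ
  Bonds formed (products):
    C–Br: 1 × 285 = 285
    C–C: 2 × 343 = 686
    C–H: 7 × 428 = 2996
    H–Br: 1 × 373 = 373
    Σ(formed) = 4340 kJ
  ΔH_B = 4307 − 4340 = −33 kJ
ΔH_A − ΔH_B = −28 kJ, so reaction A has the more negative ΔH; |ΔH_A − ΔH_B| = 28 kJ.

Reaction A, by 28 kJ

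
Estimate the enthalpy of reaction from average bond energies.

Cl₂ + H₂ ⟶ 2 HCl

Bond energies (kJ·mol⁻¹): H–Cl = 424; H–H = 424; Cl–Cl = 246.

ΔH ≈ −178 kJ

Bonds broken (reactants):
  Cl–Cl: 1 × 246 = 246
  H–H: 1 × 424 = 424
  Σ(broken) = 670 kJ
Bonds formed (products):
  H–Cl: 2 × 424 = 848
  Σ(formed) = 848 kJ
ΔH = Σ(broken) − Σ(formed) = 670 − 848 = −178 kJ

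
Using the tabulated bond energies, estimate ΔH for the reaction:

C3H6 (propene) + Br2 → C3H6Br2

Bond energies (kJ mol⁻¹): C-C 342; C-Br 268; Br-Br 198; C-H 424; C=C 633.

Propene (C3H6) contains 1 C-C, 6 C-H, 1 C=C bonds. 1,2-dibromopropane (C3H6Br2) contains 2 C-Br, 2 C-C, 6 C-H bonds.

Bonds broken (reactants):
  Br-Br: 1 × 198 = 198
  C-C: 1 × 342 = 342
  C-H: 6 × 424 = 2544
  C=C: 1 × 633 = 633
  Σ(broken) = 3717 kJ
Bonds formed (products):
  C-Br: 2 × 268 = 536
  C-C: 2 × 342 = 684
  C-H: 6 × 424 = 2544
  Σ(formed) = 3764 kJ
ΔH = Σ(broken) − Σ(formed) = 3717 − 3764 = −47 kJ

ΔH ≈ −47 kJ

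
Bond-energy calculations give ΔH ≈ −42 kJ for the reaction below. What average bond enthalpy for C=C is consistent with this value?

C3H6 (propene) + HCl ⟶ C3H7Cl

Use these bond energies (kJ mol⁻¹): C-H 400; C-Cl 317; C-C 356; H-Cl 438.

D(C=C) ≈ 593 kJ/mol

Let D be the C=C bond energy.
Σ(broken) = 1×356 + 6×400 + 1×D + 1×438 = 3194 + D
Σ(formed) = 2×356 + 1×317 + 7×400 = 3829
ΔH = Σ(broken) − Σ(formed) = (3194 + D) − (3829) = −635 + D
Setting this equal to −42 kJ gives D = 593 kJ/mol.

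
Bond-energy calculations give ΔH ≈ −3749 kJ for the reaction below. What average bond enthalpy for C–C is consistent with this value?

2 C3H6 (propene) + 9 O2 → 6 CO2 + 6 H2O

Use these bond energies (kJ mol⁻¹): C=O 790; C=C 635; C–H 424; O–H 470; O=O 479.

Let D be the C–C bond energy.
Σ(broken) = 2×D + 12×424 + 2×635 + 9×479 = 10669 + 2D
Σ(formed) = 12×790 + 12×470 = 15120
ΔH = Σ(broken) − Σ(formed) = (10669 + 2D) − (15120) = −4451 + 2D
Setting this equal to −3749 kJ gives 2D = 702, so D = 351 kJ/mol.

D(C–C) ≈ 351 kJ/mol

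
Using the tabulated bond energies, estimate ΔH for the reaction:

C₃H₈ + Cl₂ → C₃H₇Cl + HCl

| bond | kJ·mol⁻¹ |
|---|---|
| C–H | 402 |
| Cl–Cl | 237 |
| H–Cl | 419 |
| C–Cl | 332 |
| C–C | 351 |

Bonds broken (reactants):
  C–C: 2 × 351 = 702
  C–H: 8 × 402 = 3216
  Cl–Cl: 1 × 237 = 237
  Σ(broken) = 4155 kJ
Bonds formed (products):
  C–C: 2 × 351 = 702
  C–Cl: 1 × 332 = 332
  C–H: 7 × 402 = 2814
  H–Cl: 1 × 419 = 419
  Σ(formed) = 4267 kJ
ΔH = Σ(broken) − Σ(formed) = 4155 − 4267 = −112 kJ

ΔH ≈ −112 kJ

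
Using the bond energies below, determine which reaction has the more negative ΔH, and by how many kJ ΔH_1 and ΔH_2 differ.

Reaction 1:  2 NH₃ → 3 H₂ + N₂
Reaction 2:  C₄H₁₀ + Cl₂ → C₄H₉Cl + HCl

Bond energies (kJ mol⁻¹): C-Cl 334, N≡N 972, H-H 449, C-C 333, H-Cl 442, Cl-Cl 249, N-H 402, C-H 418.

Reaction 2, by 202 kJ

Reaction 1:
  Bonds broken (reactants):
    N-H: 6 × 402 = 2412
    Σ(broken) = 2412 kJ
  Bonds formed (products):
    H-H: 3 × 449 = 1347
    N≡N: 1 × 972 = 972
    Σ(formed) = 2319 kJ
  ΔH_1 = 2412 − 2319 = +93 kJ
Reaction 2:
  Bonds broken (reactants):
    C-C: 3 × 333 = 999
    C-H: 10 × 418 = 4180
    Cl-Cl: 1 × 249 = 249
    Σ(broken) = 5428 kJ
  Bonds formed (products):
    C-C: 3 × 333 = 999
    C-Cl: 1 × 334 = 334
    C-H: 9 × 418 = 3762
    H-Cl: 1 × 442 = 442
    Σ(formed) = 5537 kJ
  ΔH_2 = 5428 − 5537 = −109 kJ
ΔH_1 − ΔH_2 = +202 kJ, so reaction 2 has the more negative ΔH; |ΔH_1 − ΔH_2| = 202 kJ.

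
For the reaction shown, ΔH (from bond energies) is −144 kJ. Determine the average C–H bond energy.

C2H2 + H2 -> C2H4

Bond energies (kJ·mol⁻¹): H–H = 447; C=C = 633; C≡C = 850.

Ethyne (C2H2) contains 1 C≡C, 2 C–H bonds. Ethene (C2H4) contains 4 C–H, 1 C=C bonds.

D(C–H) ≈ 404 kJ/mol

Let D be the C–H bond energy.
Σ(broken) = 1×850 + 2×D + 1×447 = 1297 + 2D
Σ(formed) = 4×D + 1×633 = 633 + 4D
ΔH = Σ(broken) − Σ(formed) = (1297 + 2D) − (633 + 4D) = +664 − 2D
Setting this equal to −144 kJ gives 2D = 808, so D = 404 kJ/mol.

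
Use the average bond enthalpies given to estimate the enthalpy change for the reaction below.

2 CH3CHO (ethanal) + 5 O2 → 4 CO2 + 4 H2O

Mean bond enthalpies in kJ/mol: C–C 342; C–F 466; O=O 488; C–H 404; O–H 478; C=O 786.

ΔH ≈ −2184 kJ

Bonds broken (reactants):
  C–C: 2 × 342 = 684
  C–H: 8 × 404 = 3232
  C=O: 2 × 786 = 1572
  O=O: 5 × 488 = 2440
  Σ(broken) = 7928 kJ
Bonds formed (products):
  C=O: 8 × 786 = 6288
  O–H: 8 × 478 = 3824
  Σ(formed) = 10112 kJ
ΔH = Σ(broken) − Σ(formed) = 7928 − 10112 = −2184 kJ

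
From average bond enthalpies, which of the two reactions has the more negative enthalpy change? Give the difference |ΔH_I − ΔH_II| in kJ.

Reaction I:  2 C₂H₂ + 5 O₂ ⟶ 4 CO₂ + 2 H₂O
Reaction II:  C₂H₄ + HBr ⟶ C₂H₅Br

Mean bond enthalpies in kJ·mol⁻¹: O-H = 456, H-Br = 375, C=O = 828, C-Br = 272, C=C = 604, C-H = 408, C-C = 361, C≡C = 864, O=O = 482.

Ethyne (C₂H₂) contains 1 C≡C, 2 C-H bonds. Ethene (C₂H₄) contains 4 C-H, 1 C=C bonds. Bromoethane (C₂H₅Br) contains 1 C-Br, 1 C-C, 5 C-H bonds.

Reaction I:
  Bonds broken (reactants):
    C≡C: 2 × 864 = 1728
    C-H: 4 × 408 = 1632
    O=O: 5 × 482 = 2410
    Σ(broken) = 5770 kJ
  Bonds formed (products):
    C=O: 8 × 828 = 6624
    O-H: 4 × 456 = 1824
    Σ(formed) = 8448 kJ
  ΔH_I = 5770 − 8448 = −2678 kJ
Reaction II:
  Bonds broken (reactants):
    C-H: 4 × 408 = 1632
    C=C: 1 × 604 = 604
    H-Br: 1 × 375 = 375
    Σ(broken) = 2611 kJ
  Bonds formed (products):
    C-Br: 1 × 272 = 272
    C-C: 1 × 361 = 361
    C-H: 5 × 408 = 2040
    Σ(formed) = 2673 kJ
  ΔH_II = 2611 − 2673 = −62 kJ
ΔH_I − ΔH_II = −2616 kJ, so reaction I has the more negative ΔH; |ΔH_I − ΔH_II| = 2616 kJ.

Reaction I, by 2616 kJ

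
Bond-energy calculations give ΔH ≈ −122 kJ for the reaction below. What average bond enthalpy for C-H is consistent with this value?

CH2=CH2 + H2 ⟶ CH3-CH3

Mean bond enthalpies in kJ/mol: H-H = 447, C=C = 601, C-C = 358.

D(C-H) ≈ 406 kJ/mol

Let D be the C-H bond energy.
Σ(broken) = 4×D + 1×601 + 1×447 = 1048 + 4D
Σ(formed) = 1×358 + 6×D = 358 + 6D
ΔH = Σ(broken) − Σ(formed) = (1048 + 4D) − (358 + 6D) = +690 − 2D
Setting this equal to −122 kJ gives 2D = 812, so D = 406 kJ/mol.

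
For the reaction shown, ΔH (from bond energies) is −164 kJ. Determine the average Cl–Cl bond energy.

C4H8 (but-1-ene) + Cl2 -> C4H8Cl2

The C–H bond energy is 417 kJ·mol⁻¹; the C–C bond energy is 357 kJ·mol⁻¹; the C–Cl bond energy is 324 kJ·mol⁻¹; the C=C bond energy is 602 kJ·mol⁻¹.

Let D be the Cl–Cl bond energy.
Σ(broken) = 2×357 + 8×417 + 1×602 + 1×D = 4652 + D
Σ(formed) = 3×357 + 2×324 + 8×417 = 5055
ΔH = Σ(broken) − Σ(formed) = (4652 + D) − (5055) = −403 + D
Setting this equal to −164 kJ gives D = 239 kJ/mol.

D(Cl–Cl) ≈ 239 kJ/mol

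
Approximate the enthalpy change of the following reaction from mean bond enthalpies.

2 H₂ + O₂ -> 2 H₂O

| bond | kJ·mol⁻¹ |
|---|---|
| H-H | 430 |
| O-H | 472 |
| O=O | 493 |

Bonds broken (reactants):
  H-H: 2 × 430 = 860
  O=O: 1 × 493 = 493
  Σ(broken) = 1353 kJ
Bonds formed (products):
  O-H: 4 × 472 = 1888
  Σ(formed) = 1888 kJ
ΔH = Σ(broken) − Σ(formed) = 1353 − 1888 = −535 kJ

ΔH ≈ −535 kJ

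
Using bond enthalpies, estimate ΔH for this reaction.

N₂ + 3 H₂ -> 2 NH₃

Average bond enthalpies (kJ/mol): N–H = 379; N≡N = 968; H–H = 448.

ΔH ≈ +38 kJ

Bonds broken (reactants):
  H–H: 3 × 448 = 1344
  N≡N: 1 × 968 = 968
  Σ(broken) = 2312 kJ
Bonds formed (products):
  N–H: 6 × 379 = 2274
  Σ(formed) = 2274 kJ
ΔH = Σ(broken) − Σ(formed) = 2312 − 2274 = +38 kJ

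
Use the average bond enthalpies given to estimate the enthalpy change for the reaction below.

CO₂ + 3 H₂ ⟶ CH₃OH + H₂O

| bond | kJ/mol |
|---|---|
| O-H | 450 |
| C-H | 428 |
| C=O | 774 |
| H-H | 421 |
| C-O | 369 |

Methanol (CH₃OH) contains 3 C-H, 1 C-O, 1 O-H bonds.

ΔH ≈ −192 kJ

Bonds broken (reactants):
  C=O: 2 × 774 = 1548
  H-H: 3 × 421 = 1263
  Σ(broken) = 2811 kJ
Bonds formed (products):
  C-H: 3 × 428 = 1284
  C-O: 1 × 369 = 369
  O-H: 3 × 450 = 1350
  Σ(formed) = 3003 kJ
ΔH = Σ(broken) − Σ(formed) = 2811 − 3003 = −192 kJ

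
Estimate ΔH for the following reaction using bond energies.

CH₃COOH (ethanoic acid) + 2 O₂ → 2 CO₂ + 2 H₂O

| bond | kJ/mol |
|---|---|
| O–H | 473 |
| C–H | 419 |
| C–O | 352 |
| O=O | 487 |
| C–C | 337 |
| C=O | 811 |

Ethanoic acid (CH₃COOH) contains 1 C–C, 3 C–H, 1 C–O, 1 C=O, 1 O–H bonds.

ΔH ≈ −932 kJ

Bonds broken (reactants):
  C–C: 1 × 337 = 337
  C–H: 3 × 419 = 1257
  C–O: 1 × 352 = 352
  C=O: 1 × 811 = 811
  O–H: 1 × 473 = 473
  O=O: 2 × 487 = 974
  Σ(broken) = 4204 kJ
Bonds formed (products):
  C=O: 4 × 811 = 3244
  O–H: 4 × 473 = 1892
  Σ(formed) = 5136 kJ
ΔH = Σ(broken) − Σ(formed) = 4204 − 5136 = −932 kJ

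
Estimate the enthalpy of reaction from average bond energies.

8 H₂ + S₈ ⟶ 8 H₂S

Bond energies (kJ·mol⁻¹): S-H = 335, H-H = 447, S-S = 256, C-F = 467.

ΔH ≈ +264 kJ

Bonds broken (reactants):
  H-H: 8 × 447 = 3576
  S-S: 8 × 256 = 2048
  Σ(broken) = 5624 kJ
Bonds formed (products):
  S-H: 16 × 335 = 5360
  Σ(formed) = 5360 kJ
ΔH = Σ(broken) − Σ(formed) = 5624 − 5360 = +264 kJ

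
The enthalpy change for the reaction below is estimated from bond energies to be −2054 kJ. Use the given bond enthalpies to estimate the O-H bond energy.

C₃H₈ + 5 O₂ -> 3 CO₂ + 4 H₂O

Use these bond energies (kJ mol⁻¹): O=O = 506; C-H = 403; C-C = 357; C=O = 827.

D(O-H) ≈ 445 kJ/mol

Let D be the O-H bond energy.
Σ(broken) = 2×357 + 8×403 + 5×506 = 6468
Σ(formed) = 6×827 + 8×D = 4962 + 8D
ΔH = Σ(broken) − Σ(formed) = (6468) − (4962 + 8D) = +1506 − 8D
Setting this equal to −2054 kJ gives 8D = 3560, so D = 445 kJ/mol.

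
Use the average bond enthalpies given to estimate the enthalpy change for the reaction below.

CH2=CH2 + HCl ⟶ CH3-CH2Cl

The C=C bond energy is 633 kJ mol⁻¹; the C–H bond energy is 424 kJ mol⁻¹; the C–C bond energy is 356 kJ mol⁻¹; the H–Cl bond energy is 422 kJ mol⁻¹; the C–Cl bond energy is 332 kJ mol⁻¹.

ΔH ≈ −57 kJ

Bonds broken (reactants):
  C–H: 4 × 424 = 1696
  C=C: 1 × 633 = 633
  H–Cl: 1 × 422 = 422
  Σ(broken) = 2751 kJ
Bonds formed (products):
  C–C: 1 × 356 = 356
  C–Cl: 1 × 332 = 332
  C–H: 5 × 424 = 2120
  Σ(formed) = 2808 kJ
ΔH = Σ(broken) − Σ(formed) = 2751 − 2808 = −57 kJ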